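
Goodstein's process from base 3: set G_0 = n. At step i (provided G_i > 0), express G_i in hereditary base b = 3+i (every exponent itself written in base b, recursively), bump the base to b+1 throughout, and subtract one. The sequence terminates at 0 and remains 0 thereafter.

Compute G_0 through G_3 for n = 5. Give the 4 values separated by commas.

5, 5, 5, 5

G_0=5  [base 3] 3 + 2  →[3↦4]→  4 + 2 = 6  −1 ⇒ G_1=5
G_1=5  [base 4] 4 + 1  →[4↦5]→  5 + 1 = 6  −1 ⇒ G_2=5
G_2=5  [base 5] 5  →[5↦6]→  6 = 6  −1 ⇒ G_3=5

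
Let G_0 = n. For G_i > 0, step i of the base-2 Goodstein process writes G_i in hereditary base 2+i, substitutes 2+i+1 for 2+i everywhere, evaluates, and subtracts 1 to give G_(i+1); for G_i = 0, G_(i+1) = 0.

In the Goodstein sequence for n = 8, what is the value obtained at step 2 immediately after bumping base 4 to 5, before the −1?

6311

G_0 = 8. HB_2(8) = 2^(2 + 1). Bump = 81. G_1 = 80.
G_1 = 80. HB_3(80) = 2·3^3 + 2·3^2 + 2·3 + 2. Bump = 554. G_2 = 553.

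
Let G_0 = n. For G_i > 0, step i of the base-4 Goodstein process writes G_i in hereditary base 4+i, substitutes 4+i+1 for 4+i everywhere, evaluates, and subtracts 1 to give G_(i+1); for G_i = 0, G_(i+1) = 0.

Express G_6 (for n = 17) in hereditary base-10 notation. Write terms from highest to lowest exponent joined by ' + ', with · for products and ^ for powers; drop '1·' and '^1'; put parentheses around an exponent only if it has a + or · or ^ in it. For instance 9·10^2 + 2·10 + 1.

5·10 + 1

(0) 17|_4 = 4^2 + 1 ↦ 5^2 + 1|_5 = 26 ⇒ 25
(1) 25|_5 = 5^2 ↦ 6^2|_6 = 36 ⇒ 35
(2) 35|_6 = 5·6 + 5 ↦ 5·7 + 5|_7 = 40 ⇒ 39
(3) 39|_7 = 5·7 + 4 ↦ 5·8 + 4|_8 = 44 ⇒ 43
(4) 43|_8 = 5·8 + 3 ↦ 5·9 + 3|_9 = 48 ⇒ 47
(5) 47|_9 = 5·9 + 2 ↦ 5·10 + 2|_10 = 52 ⇒ 51
(6) 51|_10 = 5·10 + 1 ↦ 5·11 + 1|_11 = 56 ⇒ 55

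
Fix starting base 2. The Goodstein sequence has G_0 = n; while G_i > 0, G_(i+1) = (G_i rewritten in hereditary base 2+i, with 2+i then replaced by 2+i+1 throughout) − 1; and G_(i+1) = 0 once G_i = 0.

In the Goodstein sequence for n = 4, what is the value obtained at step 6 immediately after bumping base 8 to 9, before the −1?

174

base 2: 4 = 2^2; at 3: 3^3 = 27; next = 26
base 3: 26 = 2·3^2 + 2·3 + 2; at 4: 2·4^2 + 2·4 + 2 = 42; next = 41
base 4: 41 = 2·4^2 + 2·4 + 1; at 5: 2·5^2 + 2·5 + 1 = 61; next = 60
base 5: 60 = 2·5^2 + 2·5; at 6: 2·6^2 + 2·6 = 84; next = 83
base 6: 83 = 2·6^2 + 6 + 5; at 7: 2·7^2 + 7 + 5 = 110; next = 109
base 7: 109 = 2·7^2 + 7 + 4; at 8: 2·8^2 + 8 + 4 = 140; next = 139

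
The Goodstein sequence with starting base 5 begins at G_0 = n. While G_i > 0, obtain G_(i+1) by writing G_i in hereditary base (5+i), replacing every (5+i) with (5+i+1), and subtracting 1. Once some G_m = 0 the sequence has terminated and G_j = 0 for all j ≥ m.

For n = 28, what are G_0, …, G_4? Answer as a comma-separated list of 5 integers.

28, 38, 50, 64, 80

(0) 28|_5 = 5^2 + 3 ↦ 6^2 + 3|_6 = 39 ⇒ 38
(1) 38|_6 = 6^2 + 2 ↦ 7^2 + 2|_7 = 51 ⇒ 50
(2) 50|_7 = 7^2 + 1 ↦ 8^2 + 1|_8 = 65 ⇒ 64
(3) 64|_8 = 8^2 ↦ 9^2|_9 = 81 ⇒ 80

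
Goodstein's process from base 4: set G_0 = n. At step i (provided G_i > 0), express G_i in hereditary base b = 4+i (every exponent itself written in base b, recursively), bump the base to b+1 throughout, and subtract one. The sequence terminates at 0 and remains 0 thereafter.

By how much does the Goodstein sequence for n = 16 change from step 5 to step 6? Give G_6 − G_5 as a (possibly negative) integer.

step 0: 16 = 4^2; sub 5 for 4: 5^2; = 25; G_1 = 25−1 = 24
step 1: 24 = 4·5 + 4; sub 6 for 5: 4·6 + 4; = 28; G_2 = 28−1 = 27
step 2: 27 = 4·6 + 3; sub 7 for 6: 4·7 + 3; = 31; G_3 = 31−1 = 30
step 3: 30 = 4·7 + 2; sub 8 for 7: 4·8 + 2; = 34; G_4 = 34−1 = 33
step 4: 33 = 4·8 + 1; sub 9 for 8: 4·9 + 1; = 37; G_5 = 37−1 = 36
step 5: 36 = 4·9; sub 10 for 9: 4·10; = 40; G_6 = 40−1 = 39

3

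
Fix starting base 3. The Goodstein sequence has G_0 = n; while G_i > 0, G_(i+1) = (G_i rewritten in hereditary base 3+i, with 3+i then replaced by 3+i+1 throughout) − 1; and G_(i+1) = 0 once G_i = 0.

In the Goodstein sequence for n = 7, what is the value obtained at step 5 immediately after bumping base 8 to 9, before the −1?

step 0: 7 = 2·3 + 1; sub 4 for 3: 2·4 + 1; = 9; G_1 = 9−1 = 8
step 1: 8 = 2·4; sub 5 for 4: 2·5; = 10; G_2 = 10−1 = 9
step 2: 9 = 5 + 4; sub 6 for 5: 6 + 4; = 10; G_3 = 10−1 = 9
step 3: 9 = 6 + 3; sub 7 for 6: 7 + 3; = 10; G_4 = 10−1 = 9
step 4: 9 = 7 + 2; sub 8 for 7: 8 + 2; = 10; G_5 = 10−1 = 9
step 5: 9 = 8 + 1; sub 9 for 8: 9 + 1; = 10; G_6 = 10−1 = 9

10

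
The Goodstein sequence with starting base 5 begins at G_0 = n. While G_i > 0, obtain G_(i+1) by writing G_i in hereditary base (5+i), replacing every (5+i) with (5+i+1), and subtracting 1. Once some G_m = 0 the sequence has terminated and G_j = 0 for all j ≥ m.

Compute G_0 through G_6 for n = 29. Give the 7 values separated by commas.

29, 39, 51, 65, 81, 99, 107

base 5: 29 = 5^2 + 4; at 6: 6^2 + 4 = 40; next = 39
base 6: 39 = 6^2 + 3; at 7: 7^2 + 3 = 52; next = 51
base 7: 51 = 7^2 + 2; at 8: 8^2 + 2 = 66; next = 65
base 8: 65 = 8^2 + 1; at 9: 9^2 + 1 = 82; next = 81
base 9: 81 = 9^2; at 10: 10^2 = 100; next = 99
base 10: 99 = 9·10 + 9; at 11: 9·11 + 9 = 108; next = 107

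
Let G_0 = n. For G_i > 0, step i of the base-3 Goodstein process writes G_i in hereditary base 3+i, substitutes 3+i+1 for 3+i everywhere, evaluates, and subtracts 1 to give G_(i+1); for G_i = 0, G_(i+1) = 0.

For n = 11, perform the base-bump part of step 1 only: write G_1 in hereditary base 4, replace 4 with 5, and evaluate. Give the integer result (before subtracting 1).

26

base 3: 11 = 3^2 + 2; at 4: 4^2 + 2 = 18; next = 17
base 4: 17 = 4^2 + 1; at 5: 5^2 + 1 = 26; next = 25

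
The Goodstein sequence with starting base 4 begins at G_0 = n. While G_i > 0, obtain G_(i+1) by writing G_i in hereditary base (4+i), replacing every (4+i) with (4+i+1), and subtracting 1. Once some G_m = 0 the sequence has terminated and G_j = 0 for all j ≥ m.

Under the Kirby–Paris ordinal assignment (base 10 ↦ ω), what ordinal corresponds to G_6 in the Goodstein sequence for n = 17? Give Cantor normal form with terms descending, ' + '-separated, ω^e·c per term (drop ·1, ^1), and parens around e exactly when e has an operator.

ω·5 + 1

i=0: 17 = 4^2 + 1 (b=4); 4→5: 5^2 + 1 = 26; 26−1 = 25
i=1: 25 = 5^2 (b=5); 5→6: 6^2 = 36; 36−1 = 35
i=2: 35 = 5·6 + 5 (b=6); 6→7: 5·7 + 5 = 40; 40−1 = 39
i=3: 39 = 5·7 + 4 (b=7); 7→8: 5·8 + 4 = 44; 44−1 = 43
i=4: 43 = 5·8 + 3 (b=8); 8→9: 5·9 + 3 = 48; 48−1 = 47
i=5: 47 = 5·9 + 2 (b=9); 9→10: 5·10 + 2 = 52; 52−1 = 51
i=6: 51 = 5·10 + 1 (b=10); 10→11: 5·11 + 1 = 56; 56−1 = 55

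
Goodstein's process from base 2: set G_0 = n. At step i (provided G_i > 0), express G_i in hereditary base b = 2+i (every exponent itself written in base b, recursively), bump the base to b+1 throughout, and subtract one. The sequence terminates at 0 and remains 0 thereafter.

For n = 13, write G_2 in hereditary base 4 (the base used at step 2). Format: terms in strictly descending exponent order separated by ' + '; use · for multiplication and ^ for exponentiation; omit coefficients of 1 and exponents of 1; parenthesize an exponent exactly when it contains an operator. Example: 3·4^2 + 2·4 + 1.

(0) 13|_2 = 2^(2 + 1) + 2^2 + 1 ↦ 3^(3 + 1) + 3^3 + 1|_3 = 109 ⇒ 108
(1) 108|_3 = 3^(3 + 1) + 3^3 ↦ 4^(4 + 1) + 4^4|_4 = 1280 ⇒ 1279
(2) 1279|_4 = 4^(4 + 1) + 3·4^3 + 3·4^2 + 3·4 + 3 ↦ 5^(5 + 1) + 3·5^3 + 3·5^2 + 3·5 + 3|_5 = 16093 ⇒ 16092

4^(4 + 1) + 3·4^3 + 3·4^2 + 3·4 + 3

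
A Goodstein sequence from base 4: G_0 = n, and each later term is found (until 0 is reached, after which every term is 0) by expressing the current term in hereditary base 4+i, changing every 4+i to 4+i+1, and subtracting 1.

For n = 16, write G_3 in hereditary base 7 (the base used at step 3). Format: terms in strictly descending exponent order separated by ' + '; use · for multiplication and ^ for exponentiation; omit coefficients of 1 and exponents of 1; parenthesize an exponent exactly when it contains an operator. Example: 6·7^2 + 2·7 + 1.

G_0 = 16. HB_4(16) = 4^2. Bump = 25. G_1 = 24.
G_1 = 24. HB_5(24) = 4·5 + 4. Bump = 28. G_2 = 27.
G_2 = 27. HB_6(27) = 4·6 + 3. Bump = 31. G_3 = 30.
G_3 = 30. HB_7(30) = 4·7 + 2. Bump = 34. G_4 = 33.

4·7 + 2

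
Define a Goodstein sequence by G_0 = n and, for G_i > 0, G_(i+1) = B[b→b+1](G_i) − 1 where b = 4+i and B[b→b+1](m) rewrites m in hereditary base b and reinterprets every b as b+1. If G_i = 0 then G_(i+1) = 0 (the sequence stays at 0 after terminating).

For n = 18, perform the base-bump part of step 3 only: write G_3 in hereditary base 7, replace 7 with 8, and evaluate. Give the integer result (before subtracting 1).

54

18 —HB4→ 4^2 + 2 —bump→ 5^2 + 2 = 27 —(−1)→ 26
26 —HB5→ 5^2 + 1 —bump→ 6^2 + 1 = 37 —(−1)→ 36
36 —HB6→ 6^2 —bump→ 7^2 = 49 —(−1)→ 48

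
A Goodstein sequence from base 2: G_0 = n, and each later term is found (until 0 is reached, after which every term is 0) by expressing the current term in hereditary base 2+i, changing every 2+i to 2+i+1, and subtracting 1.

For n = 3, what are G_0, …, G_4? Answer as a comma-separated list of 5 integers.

base 2: 3 = 2 + 1; at 3: 3 + 1 = 4; next = 3
base 3: 3 = 3; at 4: 4 = 4; next = 3
base 4: 3 = 3; at 5: 3 = 3; next = 2
base 5: 2 = 2; at 6: 2 = 2; next = 1

3, 3, 3, 2, 1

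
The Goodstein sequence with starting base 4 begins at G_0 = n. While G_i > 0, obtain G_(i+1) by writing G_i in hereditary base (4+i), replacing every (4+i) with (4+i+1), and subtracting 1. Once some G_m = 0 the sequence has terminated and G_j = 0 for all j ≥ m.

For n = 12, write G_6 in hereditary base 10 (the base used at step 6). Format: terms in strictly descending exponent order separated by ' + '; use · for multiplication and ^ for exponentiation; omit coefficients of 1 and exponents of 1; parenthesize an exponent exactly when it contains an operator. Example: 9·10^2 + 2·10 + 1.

10 + 9

base 4: 12 = 3·4; at 5: 3·5 = 15; next = 14
base 5: 14 = 2·5 + 4; at 6: 2·6 + 4 = 16; next = 15
base 6: 15 = 2·6 + 3; at 7: 2·7 + 3 = 17; next = 16
base 7: 16 = 2·7 + 2; at 8: 2·8 + 2 = 18; next = 17
base 8: 17 = 2·8 + 1; at 9: 2·9 + 1 = 19; next = 18
base 9: 18 = 2·9; at 10: 2·10 = 20; next = 19
base 10: 19 = 10 + 9; at 11: 11 + 9 = 20; next = 19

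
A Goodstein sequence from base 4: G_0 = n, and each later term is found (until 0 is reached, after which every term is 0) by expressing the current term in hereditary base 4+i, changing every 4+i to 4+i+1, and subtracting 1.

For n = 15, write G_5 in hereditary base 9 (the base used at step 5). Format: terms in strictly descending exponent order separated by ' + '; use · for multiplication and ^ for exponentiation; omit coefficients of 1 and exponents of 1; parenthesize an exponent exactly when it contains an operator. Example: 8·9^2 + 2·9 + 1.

base 4: 15 = 3·4 + 3; at 5: 3·5 + 3 = 18; next = 17
base 5: 17 = 3·5 + 2; at 6: 3·6 + 2 = 20; next = 19
base 6: 19 = 3·6 + 1; at 7: 3·7 + 1 = 22; next = 21
base 7: 21 = 3·7; at 8: 3·8 = 24; next = 23
base 8: 23 = 2·8 + 7; at 9: 2·9 + 7 = 25; next = 24

2·9 + 6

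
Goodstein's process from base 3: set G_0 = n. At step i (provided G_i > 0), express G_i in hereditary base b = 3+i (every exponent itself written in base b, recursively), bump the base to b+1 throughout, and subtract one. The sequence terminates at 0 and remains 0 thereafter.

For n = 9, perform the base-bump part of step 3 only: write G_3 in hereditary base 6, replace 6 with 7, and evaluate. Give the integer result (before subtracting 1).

G_0=9  [base 3] 3^2  →[3↦4]→  4^2 = 16  −1 ⇒ G_1=15
G_1=15  [base 4] 3·4 + 3  →[4↦5]→  3·5 + 3 = 18  −1 ⇒ G_2=17
G_2=17  [base 5] 3·5 + 2  →[5↦6]→  3·6 + 2 = 20  −1 ⇒ G_3=19
G_3=19  [base 6] 3·6 + 1  →[6↦7]→  3·7 + 1 = 22  −1 ⇒ G_4=21

22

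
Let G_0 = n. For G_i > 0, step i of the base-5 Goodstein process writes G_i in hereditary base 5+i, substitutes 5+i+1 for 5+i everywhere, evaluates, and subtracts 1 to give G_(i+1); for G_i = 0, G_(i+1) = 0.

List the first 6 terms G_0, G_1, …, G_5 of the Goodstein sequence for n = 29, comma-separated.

29, 39, 51, 65, 81, 99

i=0: 29 = 5^2 + 4 (b=5); 5→6: 6^2 + 4 = 40; 40−1 = 39
i=1: 39 = 6^2 + 3 (b=6); 6→7: 7^2 + 3 = 52; 52−1 = 51
i=2: 51 = 7^2 + 2 (b=7); 7→8: 8^2 + 2 = 66; 66−1 = 65
i=3: 65 = 8^2 + 1 (b=8); 8→9: 9^2 + 1 = 82; 82−1 = 81
i=4: 81 = 9^2 (b=9); 9→10: 10^2 = 100; 100−1 = 99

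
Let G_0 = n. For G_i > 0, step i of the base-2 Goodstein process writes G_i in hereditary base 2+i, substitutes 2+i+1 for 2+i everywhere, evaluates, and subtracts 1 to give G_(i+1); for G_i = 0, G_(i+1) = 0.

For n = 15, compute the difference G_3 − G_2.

17469

[0] 15 ≡ 2^(2 + 1) + 2^2 + 2 + 1 (base 2). Lift 3: 112. −1: 111.
[1] 111 ≡ 3^(3 + 1) + 3^3 + 3 (base 3). Lift 4: 1284. −1: 1283.
[2] 1283 ≡ 4^(4 + 1) + 4^4 + 3 (base 4). Lift 5: 18753. −1: 18752.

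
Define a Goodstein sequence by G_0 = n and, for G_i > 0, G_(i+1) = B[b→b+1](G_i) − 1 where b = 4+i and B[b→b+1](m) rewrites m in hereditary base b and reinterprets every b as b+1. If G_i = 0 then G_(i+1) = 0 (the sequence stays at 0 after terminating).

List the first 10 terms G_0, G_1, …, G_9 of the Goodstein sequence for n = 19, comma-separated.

19, 27, 37, 49, 63, 69, 75, 81, 87, 93

(0) 19|_4 = 4^2 + 3 ↦ 5^2 + 3|_5 = 28 ⇒ 27
(1) 27|_5 = 5^2 + 2 ↦ 6^2 + 2|_6 = 38 ⇒ 37
(2) 37|_6 = 6^2 + 1 ↦ 7^2 + 1|_7 = 50 ⇒ 49
(3) 49|_7 = 7^2 ↦ 8^2|_8 = 64 ⇒ 63
(4) 63|_8 = 7·8 + 7 ↦ 7·9 + 7|_9 = 70 ⇒ 69
(5) 69|_9 = 7·9 + 6 ↦ 7·10 + 6|_10 = 76 ⇒ 75
(6) 75|_10 = 7·10 + 5 ↦ 7·11 + 5|_11 = 82 ⇒ 81
(7) 81|_11 = 7·11 + 4 ↦ 7·12 + 4|_12 = 88 ⇒ 87
(8) 87|_12 = 7·12 + 3 ↦ 7·13 + 3|_13 = 94 ⇒ 93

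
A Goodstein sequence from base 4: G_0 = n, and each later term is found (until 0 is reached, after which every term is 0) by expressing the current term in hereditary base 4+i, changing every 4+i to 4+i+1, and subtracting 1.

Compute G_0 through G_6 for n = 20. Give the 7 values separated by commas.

20, 29, 39, 51, 65, 81, 99

step 0: 20 = 4^2 + 4; sub 5 for 4: 5^2 + 5; = 30; G_1 = 30−1 = 29
step 1: 29 = 5^2 + 4; sub 6 for 5: 6^2 + 4; = 40; G_2 = 40−1 = 39
step 2: 39 = 6^2 + 3; sub 7 for 6: 7^2 + 3; = 52; G_3 = 52−1 = 51
step 3: 51 = 7^2 + 2; sub 8 for 7: 8^2 + 2; = 66; G_4 = 66−1 = 65
step 4: 65 = 8^2 + 1; sub 9 for 8: 9^2 + 1; = 82; G_5 = 82−1 = 81
step 5: 81 = 9^2; sub 10 for 9: 10^2; = 100; G_6 = 100−1 = 99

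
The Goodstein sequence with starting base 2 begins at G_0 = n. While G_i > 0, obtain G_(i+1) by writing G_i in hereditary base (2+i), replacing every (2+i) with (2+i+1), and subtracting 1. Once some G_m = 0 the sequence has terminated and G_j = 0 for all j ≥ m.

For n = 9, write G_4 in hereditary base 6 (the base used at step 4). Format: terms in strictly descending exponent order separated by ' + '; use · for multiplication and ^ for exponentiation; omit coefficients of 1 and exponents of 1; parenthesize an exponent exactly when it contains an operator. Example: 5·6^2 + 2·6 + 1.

(0) 9|_2 = 2^(2 + 1) + 1 ↦ 3^(3 + 1) + 1|_3 = 82 ⇒ 81
(1) 81|_3 = 3^(3 + 1) ↦ 4^(4 + 1)|_4 = 1024 ⇒ 1023
(2) 1023|_4 = 3·4^4 + 3·4^3 + 3·4^2 + 3·4 + 3 ↦ 3·5^5 + 3·5^3 + 3·5^2 + 3·5 + 3|_5 = 9843 ⇒ 9842
(3) 9842|_5 = 3·5^5 + 3·5^3 + 3·5^2 + 3·5 + 2 ↦ 3·6^6 + 3·6^3 + 3·6^2 + 3·6 + 2|_6 = 140744 ⇒ 140743

3·6^6 + 3·6^3 + 3·6^2 + 3·6 + 1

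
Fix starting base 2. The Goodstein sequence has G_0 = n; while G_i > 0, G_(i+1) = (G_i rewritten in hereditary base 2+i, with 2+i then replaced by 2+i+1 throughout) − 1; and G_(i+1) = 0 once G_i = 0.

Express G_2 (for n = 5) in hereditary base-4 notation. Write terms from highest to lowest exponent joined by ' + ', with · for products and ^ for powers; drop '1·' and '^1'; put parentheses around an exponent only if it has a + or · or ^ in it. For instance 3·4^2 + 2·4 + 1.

5 —HB2→ 2^2 + 1 —bump→ 3^3 + 1 = 28 —(−1)→ 27
27 —HB3→ 3^3 —bump→ 4^4 = 256 —(−1)→ 255
255 —HB4→ 3·4^3 + 3·4^2 + 3·4 + 3 —bump→ 3·5^3 + 3·5^2 + 3·5 + 3 = 468 —(−1)→ 467

3·4^3 + 3·4^2 + 3·4 + 3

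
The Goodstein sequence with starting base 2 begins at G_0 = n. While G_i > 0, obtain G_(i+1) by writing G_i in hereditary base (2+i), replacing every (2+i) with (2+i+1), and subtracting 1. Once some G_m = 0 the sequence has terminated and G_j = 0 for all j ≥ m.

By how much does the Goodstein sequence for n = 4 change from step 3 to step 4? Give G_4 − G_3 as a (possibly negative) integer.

G_0=4  [base 2] 2^2  →[2↦3]→  3^3 = 27  −1 ⇒ G_1=26
G_1=26  [base 3] 2·3^2 + 2·3 + 2  →[3↦4]→  2·4^2 + 2·4 + 2 = 42  −1 ⇒ G_2=41
G_2=41  [base 4] 2·4^2 + 2·4 + 1  →[4↦5]→  2·5^2 + 2·5 + 1 = 61  −1 ⇒ G_3=60
G_3=60  [base 5] 2·5^2 + 2·5  →[5↦6]→  2·6^2 + 2·6 = 84  −1 ⇒ G_4=83

23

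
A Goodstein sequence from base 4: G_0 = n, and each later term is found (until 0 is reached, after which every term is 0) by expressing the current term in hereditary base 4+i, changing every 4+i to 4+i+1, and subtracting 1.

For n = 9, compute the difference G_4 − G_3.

0

base 4: 9 = 2·4 + 1; at 5: 2·5 + 1 = 11; next = 10
base 5: 10 = 2·5; at 6: 2·6 = 12; next = 11
base 6: 11 = 6 + 5; at 7: 7 + 5 = 12; next = 11
base 7: 11 = 7 + 4; at 8: 8 + 4 = 12; next = 11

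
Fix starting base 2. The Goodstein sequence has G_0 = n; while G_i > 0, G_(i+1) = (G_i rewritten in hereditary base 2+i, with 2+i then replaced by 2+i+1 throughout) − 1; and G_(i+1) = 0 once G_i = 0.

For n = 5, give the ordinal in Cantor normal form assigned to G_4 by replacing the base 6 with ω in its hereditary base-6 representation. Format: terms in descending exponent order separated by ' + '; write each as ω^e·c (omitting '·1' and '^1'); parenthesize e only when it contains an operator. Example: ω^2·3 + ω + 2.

[0] 5 ≡ 2^2 + 1 (base 2). Lift 3: 28. −1: 27.
[1] 27 ≡ 3^3 (base 3). Lift 4: 256. −1: 255.
[2] 255 ≡ 3·4^3 + 3·4^2 + 3·4 + 3 (base 4). Lift 5: 468. −1: 467.
[3] 467 ≡ 3·5^3 + 3·5^2 + 3·5 + 2 (base 5). Lift 6: 776. −1: 775.
[4] 775 ≡ 3·6^3 + 3·6^2 + 3·6 + 1 (base 6). Lift 7: 1198. −1: 1197.

ω^3·3 + ω^2·3 + ω·3 + 1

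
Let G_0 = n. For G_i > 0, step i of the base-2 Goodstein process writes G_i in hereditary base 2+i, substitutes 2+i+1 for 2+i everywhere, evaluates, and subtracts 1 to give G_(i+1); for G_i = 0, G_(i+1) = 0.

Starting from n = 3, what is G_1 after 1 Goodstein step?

G_0 = 3. HB_2(3) = 2 + 1. Bump = 4. G_1 = 3.
G_1 = 3. HB_3(3) = 3. Bump = 4. G_2 = 3.

3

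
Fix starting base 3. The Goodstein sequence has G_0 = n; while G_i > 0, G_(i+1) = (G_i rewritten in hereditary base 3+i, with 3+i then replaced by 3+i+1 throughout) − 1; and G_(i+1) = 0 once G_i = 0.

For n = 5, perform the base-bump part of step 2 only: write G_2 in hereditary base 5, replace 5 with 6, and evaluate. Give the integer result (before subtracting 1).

6

base 3: 5 = 3 + 2; at 4: 4 + 2 = 6; next = 5
base 4: 5 = 4 + 1; at 5: 5 + 1 = 6; next = 5
base 5: 5 = 5; at 6: 6 = 6; next = 5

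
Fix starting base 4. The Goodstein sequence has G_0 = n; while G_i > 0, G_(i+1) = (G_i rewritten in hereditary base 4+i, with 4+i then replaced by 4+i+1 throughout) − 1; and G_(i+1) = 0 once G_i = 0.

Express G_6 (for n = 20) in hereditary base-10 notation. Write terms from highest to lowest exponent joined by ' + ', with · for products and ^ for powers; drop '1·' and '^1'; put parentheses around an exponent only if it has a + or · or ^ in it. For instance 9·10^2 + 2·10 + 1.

9·10 + 9

G_0 = 20. HB_4(20) = 4^2 + 4. Bump = 30. G_1 = 29.
G_1 = 29. HB_5(29) = 5^2 + 4. Bump = 40. G_2 = 39.
G_2 = 39. HB_6(39) = 6^2 + 3. Bump = 52. G_3 = 51.
G_3 = 51. HB_7(51) = 7^2 + 2. Bump = 66. G_4 = 65.
G_4 = 65. HB_8(65) = 8^2 + 1. Bump = 82. G_5 = 81.
G_5 = 81. HB_9(81) = 9^2. Bump = 100. G_6 = 99.
G_6 = 99. HB_10(99) = 9·10 + 9. Bump = 108. G_7 = 107.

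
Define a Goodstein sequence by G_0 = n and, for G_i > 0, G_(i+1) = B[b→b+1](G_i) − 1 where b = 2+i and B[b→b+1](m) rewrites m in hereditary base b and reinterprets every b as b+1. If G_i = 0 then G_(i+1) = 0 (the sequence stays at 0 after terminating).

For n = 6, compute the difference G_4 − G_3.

43530

i=0: 6 = 2^2 + 2 (b=2); 2→3: 3^3 + 3 = 30; 30−1 = 29
i=1: 29 = 3^3 + 2 (b=3); 3→4: 4^4 + 2 = 258; 258−1 = 257
i=2: 257 = 4^4 + 1 (b=4); 4→5: 5^5 + 1 = 3126; 3126−1 = 3125
i=3: 3125 = 5^5 (b=5); 5→6: 6^6 = 46656; 46656−1 = 46655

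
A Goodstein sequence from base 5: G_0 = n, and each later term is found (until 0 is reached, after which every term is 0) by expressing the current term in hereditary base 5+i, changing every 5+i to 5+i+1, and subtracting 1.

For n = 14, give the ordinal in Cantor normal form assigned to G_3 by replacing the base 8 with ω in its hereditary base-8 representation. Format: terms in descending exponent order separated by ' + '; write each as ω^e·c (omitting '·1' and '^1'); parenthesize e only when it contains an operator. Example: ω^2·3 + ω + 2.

ω·2 + 1

base 5: 14 = 2·5 + 4; at 6: 2·6 + 4 = 16; next = 15
base 6: 15 = 2·6 + 3; at 7: 2·7 + 3 = 17; next = 16
base 7: 16 = 2·7 + 2; at 8: 2·8 + 2 = 18; next = 17
base 8: 17 = 2·8 + 1; at 9: 2·9 + 1 = 19; next = 18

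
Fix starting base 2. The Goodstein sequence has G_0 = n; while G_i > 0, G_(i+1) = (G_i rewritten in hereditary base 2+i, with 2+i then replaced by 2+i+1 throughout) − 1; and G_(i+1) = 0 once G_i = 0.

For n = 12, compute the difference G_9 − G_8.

G_0=12  [base 2] 2^(2 + 1) + 2^2  →[2↦3]→  3^(3 + 1) + 3^3 = 108  −1 ⇒ G_1=107
G_1=107  [base 3] 3^(3 + 1) + 2·3^2 + 2·3 + 2  →[3↦4]→  4^(4 + 1) + 2·4^2 + 2·4 + 2 = 1066  −1 ⇒ G_2=1065
G_2=1065  [base 4] 4^(4 + 1) + 2·4^2 + 2·4 + 1  →[4↦5]→  5^(5 + 1) + 2·5^2 + 2·5 + 1 = 15686  −1 ⇒ G_3=15685
G_3=15685  [base 5] 5^(5 + 1) + 2·5^2 + 2·5  →[5↦6]→  6^(6 + 1) + 2·6^2 + 2·6 = 280020  −1 ⇒ G_4=280019
G_4=280019  [base 6] 6^(6 + 1) + 2·6^2 + 6 + 5  →[6↦7]→  7^(7 + 1) + 2·7^2 + 7 + 5 = 5764911  −1 ⇒ G_5=5764910
G_5=5764910  [base 7] 7^(7 + 1) + 2·7^2 + 7 + 4  →[7↦8]→  8^(8 + 1) + 2·8^2 + 8 + 4 = 134217868  −1 ⇒ G_6=134217867
G_6=134217867  [base 8] 8^(8 + 1) + 2·8^2 + 8 + 3  →[8↦9]→  9^(9 + 1) + 2·9^2 + 9 + 3 = 3486784575  −1 ⇒ G_7=3486784574
G_7=3486784574  [base 9] 9^(9 + 1) + 2·9^2 + 9 + 2  →[9↦10]→  10^(10 + 1) + 2·10^2 + 10 + 2 = 100000000212  −1 ⇒ G_8=100000000211
G_8=100000000211  [base 10] 10^(10 + 1) + 2·10^2 + 10 + 1  →[10↦11]→  11^(11 + 1) + 2·11^2 + 11 + 1 = 3138428376975  −1 ⇒ G_9=3138428376974

3038428376763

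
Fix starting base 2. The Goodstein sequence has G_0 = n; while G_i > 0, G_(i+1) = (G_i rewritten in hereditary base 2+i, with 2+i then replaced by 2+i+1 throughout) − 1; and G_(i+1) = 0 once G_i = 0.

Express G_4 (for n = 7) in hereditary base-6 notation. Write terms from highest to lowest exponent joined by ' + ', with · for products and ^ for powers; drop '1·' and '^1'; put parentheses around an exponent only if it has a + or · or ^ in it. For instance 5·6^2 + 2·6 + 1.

step 0: 7 = 2^2 + 2 + 1; sub 3 for 2: 3^3 + 3 + 1; = 31; G_1 = 31−1 = 30
step 1: 30 = 3^3 + 3; sub 4 for 3: 4^4 + 4; = 260; G_2 = 260−1 = 259
step 2: 259 = 4^4 + 3; sub 5 for 4: 5^5 + 3; = 3128; G_3 = 3128−1 = 3127
step 3: 3127 = 5^5 + 2; sub 6 for 5: 6^6 + 2; = 46658; G_4 = 46658−1 = 46657
step 4: 46657 = 6^6 + 1; sub 7 for 6: 7^7 + 1; = 823544; G_5 = 823544−1 = 823543

6^6 + 1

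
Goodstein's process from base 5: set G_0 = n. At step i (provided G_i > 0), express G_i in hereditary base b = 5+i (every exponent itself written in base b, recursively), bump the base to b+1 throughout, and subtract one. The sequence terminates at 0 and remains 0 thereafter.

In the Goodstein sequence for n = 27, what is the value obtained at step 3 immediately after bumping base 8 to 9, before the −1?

70

27 —HB5→ 5^2 + 2 —bump→ 6^2 + 2 = 38 —(−1)→ 37
37 —HB6→ 6^2 + 1 —bump→ 7^2 + 1 = 50 —(−1)→ 49
49 —HB7→ 7^2 —bump→ 8^2 = 64 —(−1)→ 63
63 —HB8→ 7·8 + 7 —bump→ 7·9 + 7 = 70 —(−1)→ 69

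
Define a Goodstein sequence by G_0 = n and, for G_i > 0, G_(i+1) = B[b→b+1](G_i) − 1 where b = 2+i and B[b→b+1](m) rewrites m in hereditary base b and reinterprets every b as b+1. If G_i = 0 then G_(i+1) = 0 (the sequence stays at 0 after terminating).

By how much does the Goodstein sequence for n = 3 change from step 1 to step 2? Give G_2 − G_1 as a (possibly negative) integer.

step 0: 3 = 2 + 1; sub 3 for 2: 3 + 1; = 4; G_1 = 4−1 = 3
step 1: 3 = 3; sub 4 for 3: 4; = 4; G_2 = 4−1 = 3

0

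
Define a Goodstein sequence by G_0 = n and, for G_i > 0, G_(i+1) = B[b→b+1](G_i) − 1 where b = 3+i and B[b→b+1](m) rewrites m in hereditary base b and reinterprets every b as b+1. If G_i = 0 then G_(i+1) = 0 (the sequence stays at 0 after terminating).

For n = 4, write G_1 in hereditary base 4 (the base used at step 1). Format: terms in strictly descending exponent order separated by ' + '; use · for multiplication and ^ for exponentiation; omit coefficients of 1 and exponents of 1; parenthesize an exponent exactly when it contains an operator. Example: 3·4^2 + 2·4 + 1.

4

4 —HB3→ 3 + 1 —bump→ 4 + 1 = 5 —(−1)→ 4
4 —HB4→ 4 —bump→ 5 = 5 —(−1)→ 4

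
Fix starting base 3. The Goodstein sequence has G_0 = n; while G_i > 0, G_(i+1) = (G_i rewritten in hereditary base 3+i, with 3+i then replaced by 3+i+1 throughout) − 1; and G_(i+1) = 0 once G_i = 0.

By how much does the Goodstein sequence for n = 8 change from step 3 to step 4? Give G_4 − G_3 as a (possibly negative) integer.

step 0: 8 = 2·3 + 2; sub 4 for 3: 2·4 + 2; = 10; G_1 = 10−1 = 9
step 1: 9 = 2·4 + 1; sub 5 for 4: 2·5 + 1; = 11; G_2 = 11−1 = 10
step 2: 10 = 2·5; sub 6 for 5: 2·6; = 12; G_3 = 12−1 = 11
step 3: 11 = 6 + 5; sub 7 for 6: 7 + 5; = 12; G_4 = 12−1 = 11

0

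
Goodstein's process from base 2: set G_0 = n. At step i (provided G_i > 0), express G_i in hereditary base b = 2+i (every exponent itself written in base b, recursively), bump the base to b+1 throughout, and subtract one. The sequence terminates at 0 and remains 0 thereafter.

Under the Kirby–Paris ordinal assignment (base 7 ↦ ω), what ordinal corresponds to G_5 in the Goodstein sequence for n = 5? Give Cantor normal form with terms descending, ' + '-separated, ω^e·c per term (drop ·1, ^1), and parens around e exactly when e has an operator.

step 0: 5 = 2^2 + 1; sub 3 for 2: 3^3 + 1; = 28; G_1 = 28−1 = 27
step 1: 27 = 3^3; sub 4 for 3: 4^4; = 256; G_2 = 256−1 = 255
step 2: 255 = 3·4^3 + 3·4^2 + 3·4 + 3; sub 5 for 4: 3·5^3 + 3·5^2 + 3·5 + 3; = 468; G_3 = 468−1 = 467
step 3: 467 = 3·5^3 + 3·5^2 + 3·5 + 2; sub 6 for 5: 3·6^3 + 3·6^2 + 3·6 + 2; = 776; G_4 = 776−1 = 775
step 4: 775 = 3·6^3 + 3·6^2 + 3·6 + 1; sub 7 for 6: 3·7^3 + 3·7^2 + 3·7 + 1; = 1198; G_5 = 1198−1 = 1197
step 5: 1197 = 3·7^3 + 3·7^2 + 3·7; sub 8 for 7: 3·8^3 + 3·8^2 + 3·8; = 1752; G_6 = 1752−1 = 1751

ω^3·3 + ω^2·3 + ω·3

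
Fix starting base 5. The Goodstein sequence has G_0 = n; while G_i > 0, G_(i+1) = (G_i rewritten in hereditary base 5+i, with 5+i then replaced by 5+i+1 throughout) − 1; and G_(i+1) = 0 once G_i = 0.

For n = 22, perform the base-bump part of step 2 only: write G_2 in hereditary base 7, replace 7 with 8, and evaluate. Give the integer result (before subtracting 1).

G_0=22  [base 5] 4·5 + 2  →[5↦6]→  4·6 + 2 = 26  −1 ⇒ G_1=25
G_1=25  [base 6] 4·6 + 1  →[6↦7]→  4·7 + 1 = 29  −1 ⇒ G_2=28
G_2=28  [base 7] 4·7  →[7↦8]→  4·8 = 32  −1 ⇒ G_3=31

32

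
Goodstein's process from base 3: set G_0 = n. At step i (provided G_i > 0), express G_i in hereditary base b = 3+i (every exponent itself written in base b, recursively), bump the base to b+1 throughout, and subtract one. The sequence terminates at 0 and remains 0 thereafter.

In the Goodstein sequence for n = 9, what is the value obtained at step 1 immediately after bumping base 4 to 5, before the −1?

18

9 —HB3→ 3^2 —bump→ 4^2 = 16 —(−1)→ 15
15 —HB4→ 3·4 + 3 —bump→ 3·5 + 3 = 18 —(−1)→ 17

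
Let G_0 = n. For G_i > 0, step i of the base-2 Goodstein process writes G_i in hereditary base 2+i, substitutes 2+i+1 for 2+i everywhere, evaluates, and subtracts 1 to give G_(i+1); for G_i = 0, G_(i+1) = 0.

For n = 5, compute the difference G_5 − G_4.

G_0=5  [base 2] 2^2 + 1  →[2↦3]→  3^3 + 1 = 28  −1 ⇒ G_1=27
G_1=27  [base 3] 3^3  →[3↦4]→  4^4 = 256  −1 ⇒ G_2=255
G_2=255  [base 4] 3·4^3 + 3·4^2 + 3·4 + 3  →[4↦5]→  3·5^3 + 3·5^2 + 3·5 + 3 = 468  −1 ⇒ G_3=467
G_3=467  [base 5] 3·5^3 + 3·5^2 + 3·5 + 2  →[5↦6]→  3·6^3 + 3·6^2 + 3·6 + 2 = 776  −1 ⇒ G_4=775
G_4=775  [base 6] 3·6^3 + 3·6^2 + 3·6 + 1  →[6↦7]→  3·7^3 + 3·7^2 + 3·7 + 1 = 1198  −1 ⇒ G_5=1197

422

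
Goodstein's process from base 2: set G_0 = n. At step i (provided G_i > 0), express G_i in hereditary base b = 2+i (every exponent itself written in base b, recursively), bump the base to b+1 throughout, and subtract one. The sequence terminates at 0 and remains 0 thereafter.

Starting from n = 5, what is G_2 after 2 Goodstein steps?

(0) 5|_2 = 2^2 + 1 ↦ 3^3 + 1|_3 = 28 ⇒ 27
(1) 27|_3 = 3^3 ↦ 4^4|_4 = 256 ⇒ 255
(2) 255|_4 = 3·4^3 + 3·4^2 + 3·4 + 3 ↦ 3·5^3 + 3·5^2 + 3·5 + 3|_5 = 468 ⇒ 467

255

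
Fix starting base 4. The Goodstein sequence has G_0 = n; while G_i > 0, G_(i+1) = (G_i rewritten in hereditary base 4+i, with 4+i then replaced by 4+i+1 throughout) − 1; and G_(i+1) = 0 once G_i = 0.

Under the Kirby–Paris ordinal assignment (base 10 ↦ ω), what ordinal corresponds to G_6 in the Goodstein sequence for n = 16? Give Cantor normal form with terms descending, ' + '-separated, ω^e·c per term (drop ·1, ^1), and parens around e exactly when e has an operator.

ω·3 + 9

base 4: 16 = 4^2; at 5: 5^2 = 25; next = 24
base 5: 24 = 4·5 + 4; at 6: 4·6 + 4 = 28; next = 27
base 6: 27 = 4·6 + 3; at 7: 4·7 + 3 = 31; next = 30
base 7: 30 = 4·7 + 2; at 8: 4·8 + 2 = 34; next = 33
base 8: 33 = 4·8 + 1; at 9: 4·9 + 1 = 37; next = 36
base 9: 36 = 4·9; at 10: 4·10 = 40; next = 39
base 10: 39 = 3·10 + 9; at 11: 3·11 + 9 = 42; next = 41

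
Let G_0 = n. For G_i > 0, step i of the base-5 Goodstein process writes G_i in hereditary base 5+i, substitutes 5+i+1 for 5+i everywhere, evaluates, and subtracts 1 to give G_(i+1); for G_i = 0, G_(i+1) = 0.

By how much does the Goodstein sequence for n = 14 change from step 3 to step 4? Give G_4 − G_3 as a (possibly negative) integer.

1

G_0=14  [base 5] 2·5 + 4  →[5↦6]→  2·6 + 4 = 16  −1 ⇒ G_1=15
G_1=15  [base 6] 2·6 + 3  →[6↦7]→  2·7 + 3 = 17  −1 ⇒ G_2=16
G_2=16  [base 7] 2·7 + 2  →[7↦8]→  2·8 + 2 = 18  −1 ⇒ G_3=17
G_3=17  [base 8] 2·8 + 1  →[8↦9]→  2·9 + 1 = 19  −1 ⇒ G_4=18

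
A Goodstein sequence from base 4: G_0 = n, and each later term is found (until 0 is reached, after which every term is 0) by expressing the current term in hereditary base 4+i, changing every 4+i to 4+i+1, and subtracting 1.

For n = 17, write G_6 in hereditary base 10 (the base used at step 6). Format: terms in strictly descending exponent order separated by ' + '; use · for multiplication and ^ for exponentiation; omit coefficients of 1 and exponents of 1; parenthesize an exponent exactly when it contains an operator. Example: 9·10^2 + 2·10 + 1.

base 4: 17 = 4^2 + 1; at 5: 5^2 + 1 = 26; next = 25
base 5: 25 = 5^2; at 6: 6^2 = 36; next = 35
base 6: 35 = 5·6 + 5; at 7: 5·7 + 5 = 40; next = 39
base 7: 39 = 5·7 + 4; at 8: 5·8 + 4 = 44; next = 43
base 8: 43 = 5·8 + 3; at 9: 5·9 + 3 = 48; next = 47
base 9: 47 = 5·9 + 2; at 10: 5·10 + 2 = 52; next = 51
base 10: 51 = 5·10 + 1; at 11: 5·11 + 1 = 56; next = 55

5·10 + 1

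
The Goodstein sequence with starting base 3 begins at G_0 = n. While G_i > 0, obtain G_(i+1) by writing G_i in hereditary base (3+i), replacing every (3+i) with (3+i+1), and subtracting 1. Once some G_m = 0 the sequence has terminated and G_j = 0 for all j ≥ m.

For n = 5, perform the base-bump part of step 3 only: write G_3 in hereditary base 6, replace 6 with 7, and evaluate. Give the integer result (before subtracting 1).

i=0: 5 = 3 + 2 (b=3); 3→4: 4 + 2 = 6; 6−1 = 5
i=1: 5 = 4 + 1 (b=4); 4→5: 5 + 1 = 6; 6−1 = 5
i=2: 5 = 5 (b=5); 5→6: 6 = 6; 6−1 = 5

5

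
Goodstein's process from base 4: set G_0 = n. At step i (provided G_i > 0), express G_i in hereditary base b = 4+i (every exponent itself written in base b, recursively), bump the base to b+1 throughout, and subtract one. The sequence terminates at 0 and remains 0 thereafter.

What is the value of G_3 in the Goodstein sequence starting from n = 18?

48

(0) 18|_4 = 4^2 + 2 ↦ 5^2 + 2|_5 = 27 ⇒ 26
(1) 26|_5 = 5^2 + 1 ↦ 6^2 + 1|_6 = 37 ⇒ 36
(2) 36|_6 = 6^2 ↦ 7^2|_7 = 49 ⇒ 48
(3) 48|_7 = 6·7 + 6 ↦ 6·8 + 6|_8 = 54 ⇒ 53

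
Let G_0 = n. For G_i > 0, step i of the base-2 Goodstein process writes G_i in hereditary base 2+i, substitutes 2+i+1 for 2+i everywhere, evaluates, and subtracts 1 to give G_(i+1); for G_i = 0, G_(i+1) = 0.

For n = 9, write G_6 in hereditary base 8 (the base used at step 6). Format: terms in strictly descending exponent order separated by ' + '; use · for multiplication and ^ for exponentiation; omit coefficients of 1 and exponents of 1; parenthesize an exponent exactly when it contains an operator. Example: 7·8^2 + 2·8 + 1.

3·8^8 + 3·8^3 + 3·8^2 + 2·8 + 7

[0] 9 ≡ 2^(2 + 1) + 1 (base 2). Lift 3: 82. −1: 81.
[1] 81 ≡ 3^(3 + 1) (base 3). Lift 4: 1024. −1: 1023.
[2] 1023 ≡ 3·4^4 + 3·4^3 + 3·4^2 + 3·4 + 3 (base 4). Lift 5: 9843. −1: 9842.
[3] 9842 ≡ 3·5^5 + 3·5^3 + 3·5^2 + 3·5 + 2 (base 5). Lift 6: 140744. −1: 140743.
[4] 140743 ≡ 3·6^6 + 3·6^3 + 3·6^2 + 3·6 + 1 (base 6). Lift 7: 2471827. −1: 2471826.
[5] 2471826 ≡ 3·7^7 + 3·7^3 + 3·7^2 + 3·7 (base 7). Lift 8: 50333400. −1: 50333399.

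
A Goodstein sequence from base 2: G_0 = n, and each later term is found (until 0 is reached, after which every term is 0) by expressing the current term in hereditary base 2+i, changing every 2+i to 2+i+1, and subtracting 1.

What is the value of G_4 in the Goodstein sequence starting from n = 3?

base 2: 3 = 2 + 1; at 3: 3 + 1 = 4; next = 3
base 3: 3 = 3; at 4: 4 = 4; next = 3
base 4: 3 = 3; at 5: 3 = 3; next = 2
base 5: 2 = 2; at 6: 2 = 2; next = 1
base 6: 1 = 1; at 7: 1 = 1; next = 0

1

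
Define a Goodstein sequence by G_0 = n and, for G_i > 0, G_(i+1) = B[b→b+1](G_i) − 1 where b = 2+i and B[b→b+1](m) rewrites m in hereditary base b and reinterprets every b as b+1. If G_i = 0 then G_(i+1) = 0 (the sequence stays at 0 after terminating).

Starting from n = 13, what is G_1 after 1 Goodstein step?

108

G_0 = 13. HB_2(13) = 2^(2 + 1) + 2^2 + 1. Bump = 109. G_1 = 108.
G_1 = 108. HB_3(108) = 3^(3 + 1) + 3^3. Bump = 1280. G_2 = 1279.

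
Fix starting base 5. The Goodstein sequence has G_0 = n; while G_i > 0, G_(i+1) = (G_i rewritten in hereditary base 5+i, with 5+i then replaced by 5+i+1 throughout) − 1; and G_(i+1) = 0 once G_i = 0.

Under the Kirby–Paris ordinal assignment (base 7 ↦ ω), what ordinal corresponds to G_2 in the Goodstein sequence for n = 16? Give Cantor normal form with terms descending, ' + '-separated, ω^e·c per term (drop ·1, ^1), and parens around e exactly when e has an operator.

ω·2 + 6

i=0: 16 = 3·5 + 1 (b=5); 5→6: 3·6 + 1 = 19; 19−1 = 18
i=1: 18 = 3·6 (b=6); 6→7: 3·7 = 21; 21−1 = 20
i=2: 20 = 2·7 + 6 (b=7); 7→8: 2·8 + 6 = 22; 22−1 = 21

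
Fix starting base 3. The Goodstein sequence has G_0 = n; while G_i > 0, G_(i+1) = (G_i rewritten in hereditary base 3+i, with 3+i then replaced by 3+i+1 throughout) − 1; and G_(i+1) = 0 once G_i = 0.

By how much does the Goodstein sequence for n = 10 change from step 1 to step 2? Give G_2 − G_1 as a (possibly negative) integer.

8

i=0: 10 = 3^2 + 1 (b=3); 3→4: 4^2 + 1 = 17; 17−1 = 16
i=1: 16 = 4^2 (b=4); 4→5: 5^2 = 25; 25−1 = 24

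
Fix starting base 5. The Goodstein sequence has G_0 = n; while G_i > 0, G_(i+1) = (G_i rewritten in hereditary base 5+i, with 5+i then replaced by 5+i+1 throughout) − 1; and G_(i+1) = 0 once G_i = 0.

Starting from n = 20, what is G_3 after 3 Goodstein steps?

(0) 20|_5 = 4·5 ↦ 4·6|_6 = 24 ⇒ 23
(1) 23|_6 = 3·6 + 5 ↦ 3·7 + 5|_7 = 26 ⇒ 25
(2) 25|_7 = 3·7 + 4 ↦ 3·8 + 4|_8 = 28 ⇒ 27
(3) 27|_8 = 3·8 + 3 ↦ 3·9 + 3|_9 = 30 ⇒ 29

27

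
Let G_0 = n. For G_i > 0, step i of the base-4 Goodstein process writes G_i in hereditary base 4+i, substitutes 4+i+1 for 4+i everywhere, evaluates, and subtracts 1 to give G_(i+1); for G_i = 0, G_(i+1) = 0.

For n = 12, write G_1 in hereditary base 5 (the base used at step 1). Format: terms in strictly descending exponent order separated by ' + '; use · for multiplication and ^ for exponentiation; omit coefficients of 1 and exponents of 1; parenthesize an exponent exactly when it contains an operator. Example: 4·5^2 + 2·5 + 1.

step 0: 12 = 3·4; sub 5 for 4: 3·5; = 15; G_1 = 15−1 = 14
step 1: 14 = 2·5 + 4; sub 6 for 5: 2·6 + 4; = 16; G_2 = 16−1 = 15

2·5 + 4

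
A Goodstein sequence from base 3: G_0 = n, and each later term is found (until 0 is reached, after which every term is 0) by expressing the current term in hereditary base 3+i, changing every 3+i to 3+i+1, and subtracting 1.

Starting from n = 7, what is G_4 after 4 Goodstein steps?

9

i=0: 7 = 2·3 + 1 (b=3); 3→4: 2·4 + 1 = 9; 9−1 = 8
i=1: 8 = 2·4 (b=4); 4→5: 2·5 = 10; 10−1 = 9
i=2: 9 = 5 + 4 (b=5); 5→6: 6 + 4 = 10; 10−1 = 9
i=3: 9 = 6 + 3 (b=6); 6→7: 7 + 3 = 10; 10−1 = 9
i=4: 9 = 7 + 2 (b=7); 7→8: 8 + 2 = 10; 10−1 = 9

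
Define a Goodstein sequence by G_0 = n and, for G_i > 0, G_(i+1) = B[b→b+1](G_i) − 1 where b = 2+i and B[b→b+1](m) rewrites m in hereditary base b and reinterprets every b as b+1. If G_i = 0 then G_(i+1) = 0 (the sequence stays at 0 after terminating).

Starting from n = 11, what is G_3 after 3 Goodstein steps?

15627

11 —HB2→ 2^(2 + 1) + 2 + 1 —bump→ 3^(3 + 1) + 3 + 1 = 85 —(−1)→ 84
84 —HB3→ 3^(3 + 1) + 3 —bump→ 4^(4 + 1) + 4 = 1028 —(−1)→ 1027
1027 —HB4→ 4^(4 + 1) + 3 —bump→ 5^(5 + 1) + 3 = 15628 —(−1)→ 15627
15627 —HB5→ 5^(5 + 1) + 2 —bump→ 6^(6 + 1) + 2 = 279938 —(−1)→ 279937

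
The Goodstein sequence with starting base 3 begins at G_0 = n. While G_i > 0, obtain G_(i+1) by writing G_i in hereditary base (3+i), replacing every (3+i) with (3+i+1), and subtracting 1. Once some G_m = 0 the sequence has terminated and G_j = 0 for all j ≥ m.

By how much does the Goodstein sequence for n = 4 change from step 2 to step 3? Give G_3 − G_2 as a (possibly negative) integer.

-1

G_0=4  [base 3] 3 + 1  →[3↦4]→  4 + 1 = 5  −1 ⇒ G_1=4
G_1=4  [base 4] 4  →[4↦5]→  5 = 5  −1 ⇒ G_2=4
G_2=4  [base 5] 4  →[5↦6]→  4 = 4  −1 ⇒ G_3=3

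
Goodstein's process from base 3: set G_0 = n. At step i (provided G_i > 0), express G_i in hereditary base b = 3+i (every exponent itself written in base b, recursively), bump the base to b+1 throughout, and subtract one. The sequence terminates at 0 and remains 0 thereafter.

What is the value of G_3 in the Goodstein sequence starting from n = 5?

5

step 0: 5 = 3 + 2; sub 4 for 3: 4 + 2; = 6; G_1 = 6−1 = 5
step 1: 5 = 4 + 1; sub 5 for 4: 5 + 1; = 6; G_2 = 6−1 = 5
step 2: 5 = 5; sub 6 for 5: 6; = 6; G_3 = 6−1 = 5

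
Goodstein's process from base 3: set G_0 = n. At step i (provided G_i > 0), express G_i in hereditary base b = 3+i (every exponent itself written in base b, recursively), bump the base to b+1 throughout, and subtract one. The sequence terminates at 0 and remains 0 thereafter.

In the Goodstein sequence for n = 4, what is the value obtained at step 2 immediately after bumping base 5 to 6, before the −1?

4

step 0: 4 = 3 + 1; sub 4 for 3: 4 + 1; = 5; G_1 = 5−1 = 4
step 1: 4 = 4; sub 5 for 4: 5; = 5; G_2 = 5−1 = 4
step 2: 4 = 4; sub 6 for 5: 4; = 4; G_3 = 4−1 = 3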